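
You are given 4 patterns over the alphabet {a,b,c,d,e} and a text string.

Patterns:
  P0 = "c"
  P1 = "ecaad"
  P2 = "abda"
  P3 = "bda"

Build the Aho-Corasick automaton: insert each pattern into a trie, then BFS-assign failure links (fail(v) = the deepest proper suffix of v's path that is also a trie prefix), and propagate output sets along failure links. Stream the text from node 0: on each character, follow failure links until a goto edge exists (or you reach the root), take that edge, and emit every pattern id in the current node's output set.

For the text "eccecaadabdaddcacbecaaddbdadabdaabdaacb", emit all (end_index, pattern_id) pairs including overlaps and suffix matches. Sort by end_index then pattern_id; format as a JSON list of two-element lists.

Build:
Trie (insert patterns):
  n0 'ε': a→7 b→11 c→1 e→2
  n1 'c': ·  ←P0
  n2 'e': c→3
  n3 'ec': a→4
  n4 'eca': a→5
  n5 'ecaa': d→6
  n6 'ecaad': ·  ←P1
  n7 'a': b→8
  n8 'ab': d→9
  n9 'abd': a→10
  n10 'abda': ·  ←P2
  n11 'b': d→12
  n12 'bd': a→13
  n13 'bda': ·  ←P3

Failure links (BFS by depth):
  fail(1) 'c': from fail(0)=0 chase 'c': 0 ⇒ 0;  out={0}∪out(0)={0}
  fail(2) 'e': from fail(0)=0 chase 'e': 0 ⇒ 0;  out=∅∪out(0)=∅
  fail(7) 'a': from fail(0)=0 chase 'a': 0 ⇒ 0;  out=∅∪out(0)=∅
  fail(11) 'b': from fail(0)=0 chase 'b': 0 ⇒ 0;  out=∅∪out(0)=∅
  fail(3) 'ec': from fail(2)=0 chase 'c': 0 ⇒ 1;  out=∅∪out(1)={0}
  fail(8) 'ab': from fail(7)=0 chase 'b': 0 ⇒ 11;  out=∅∪out(11)=∅
  fail(12) 'bd': from fail(11)=0 chase 'd': 0 ⇒ 0;  out=∅∪out(0)=∅
  fail(4) 'eca': from fail(3)=1 chase 'a': 1→0 ⇒ 7;  out=∅∪out(7)=∅
  fail(9) 'abd': from fail(8)=11 chase 'd': 11 ⇒ 12;  out=∅∪out(12)=∅
  fail(13) 'bda': from fail(12)=0 chase 'a': 0 ⇒ 7;  out={3}∪out(7)={3}
  fail(5) 'ecaa': from fail(4)=7 chase 'a': 7→0 ⇒ 7;  out=∅∪out(7)=∅
  fail(10) 'abda': from fail(9)=12 chase 'a': 12 ⇒ 13;  out={2}∪out(13)={2,3}
  fail(6) 'ecaad': from fail(5)=7 chase 'd': 7→0 ⇒ 0;  out={1}∪out(0)={1}

Run:
pos 0 'e': at 2
pos 1 'c': at 3  ** P0@[1:1]
pos 2 'c': at 1 (via fail)  ** P0@[2:2]
pos 3 'e': at 2 (via fail)
pos 4 'c': at 3  ** P0@[4:4]
pos 5 'a': at 4
pos 6 'a': at 5
pos 7 'd': at 6  ** P1@[3:7]
pos 8 'a': at 7 (via fail)
pos 9 'b': at 8
pos 10 'd': at 9
pos 11 'a': at 10  ** P2@[8:11],P3@[9:11]
pos 12 'd': at 0 (via fail)
pos 13 'd': at 0
pos 14 'c': at 1  ** P0@[14:14]
pos 15 'a': at 7 (via fail)
pos 16 'c': at 1 (via fail)  ** P0@[16:16]
pos 17 'b': at 11 (via fail)
pos 18 'e': at 2 (via fail)
pos 19 'c': at 3  ** P0@[19:19]
pos 20 'a': at 4
pos 21 'a': at 5
pos 22 'd': at 6  ** P1@[18:22]
pos 23 'd': at 0 (via fail)
pos 24 'b': at 11
pos 25 'd': at 12
pos 26 'a': at 13  ** P3@[24:26]
pos 27 'd': at 0 (via fail)
pos 28 'a': at 7
pos 29 'b': at 8
pos 30 'd': at 9
pos 31 'a': at 10  ** P2@[28:31],P3@[29:31]
pos 32 'a': at 7 (via fail)
pos 33 'b': at 8
pos 34 'd': at 9
pos 35 'a': at 10  ** P2@[32:35],P3@[33:35]
pos 36 'a': at 7 (via fail)
pos 37 'c': at 1 (via fail)  ** P0@[37:37]
pos 38 'b': at 11 (via fail)

All matches (sorted): [[1,0],[2,0],[4,0],[7,1],[11,2],[11,3],[14,0],[16,0],[19,0],[22,1],[26,3],[31,2],[31,3],[35,2],[35,3],[37,0]]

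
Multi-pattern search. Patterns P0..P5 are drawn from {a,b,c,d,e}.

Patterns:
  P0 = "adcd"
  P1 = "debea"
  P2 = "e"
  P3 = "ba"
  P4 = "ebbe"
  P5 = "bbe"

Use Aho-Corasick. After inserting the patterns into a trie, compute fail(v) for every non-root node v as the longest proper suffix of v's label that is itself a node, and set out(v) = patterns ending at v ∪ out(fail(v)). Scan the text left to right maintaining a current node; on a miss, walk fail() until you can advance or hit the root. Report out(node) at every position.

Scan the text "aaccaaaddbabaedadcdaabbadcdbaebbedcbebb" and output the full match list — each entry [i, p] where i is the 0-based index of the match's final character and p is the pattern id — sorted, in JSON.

Build automaton:
Trie nodes:
  n0 'ε': a→1 b→11 d→5 e→10
  n1 'a': d→2
  n2 'ad': c→3
  n3 'adc': d→4
  n4 'adcd': ·  ←P0
  n5 'd': e→6
  n6 'de': b→7
  n7 'deb': e→8
  n8 'debe': a→9
  n9 'debea': ·  ←P1
  n10 'e': b→13  ←P2
  n11 'b': a→12 b→16
  n12 'ba': ·  ←P3
  n13 'eb': b→14
  n14 'ebb': e→15
  n15 'ebbe': ·  ←P4
  n16 'bb': e→17
  n17 'bbe': ·  ←P5

BFS fail/out derivation:
  fail(1) 'a': from fail(0)=0 chase 'a': 0 ⇒ 0;  out=∅∪out(0)=∅
  fail(5) 'd': from fail(0)=0 chase 'd': 0 ⇒ 0;  out=∅∪out(0)=∅
  fail(10) 'e': from fail(0)=0 chase 'e': 0 ⇒ 0;  out={2}∪out(0)={2}
  fail(11) 'b': from fail(0)=0 chase 'b': 0 ⇒ 0;  out=∅∪out(0)=∅
  fail(2) 'ad': from fail(1)=0 chase 'd': 0 ⇒ 5;  out=∅∪out(5)=∅
  fail(6) 'de': from fail(5)=0 chase 'e': 0 ⇒ 10;  out=∅∪out(10)={2}
  fail(12) 'ba': from fail(11)=0 chase 'a': 0 ⇒ 1;  out={3}∪out(1)={3}
  fail(13) 'eb': from fail(10)=0 chase 'b': 0 ⇒ 11;  out=∅∪out(11)=∅
  fail(16) 'bb': from fail(11)=0 chase 'b': 0 ⇒ 11;  out=∅∪out(11)=∅
  fail(3) 'adc': from fail(2)=5 chase 'c': 5→0 ⇒ 0;  out=∅∪out(0)=∅
  fail(7) 'deb': from fail(6)=10 chase 'b': 10 ⇒ 13;  out=∅∪out(13)=∅
  fail(14) 'ebb': from fail(13)=11 chase 'b': 11 ⇒ 16;  out=∅∪out(16)=∅
  fail(17) 'bbe': from fail(16)=11 chase 'e': 11→0 ⇒ 10;  out={5}∪out(10)={2,5}
  fail(4) 'adcd': from fail(3)=0 chase 'd': 0 ⇒ 5;  out={0}∪out(5)={0}
  fail(8) 'debe': from fail(7)=13 chase 'e': 13→11→0 ⇒ 10;  out=∅∪out(10)={2}
  fail(15) 'ebbe': from fail(14)=16 chase 'e': 16 ⇒ 17;  out={4}∪out(17)={2,4,5}
  fail(9) 'debea': from fail(8)=10 chase 'a': 10→0 ⇒ 1;  out={1}∪out(1)={1}

Run:
pos 0 'a': at 1
pos 1 'a': at 1 ·f
pos 2 'c': at 0 ·f
pos 3 'c': at 0
pos 4 'a': at 1
pos 5 'a': at 1 ·f
pos 6 'a': at 1 ·f
pos 7 'd': at 2
pos 8 'd': at 5 ·f
pos 9 'b': at 11 ·f
pos 10 'a': at 12  ** P3@[9:10]
pos 11 'b': at 11 ·f
pos 12 'a': at 12  ** P3@[11:12]
pos 13 'e': at 10 ·f  ** P2@[13:13]
pos 14 'd': at 5 ·f
pos 15 'a': at 1 ·f
pos 16 'd': at 2
pos 17 'c': at 3
pos 18 'd': at 4  ** P0@[15:18]
pos 19 'a': at 1 ·f
pos 20 'a': at 1 ·f
pos 21 'b': at 11 ·f
pos 22 'b': at 16
pos 23 'a': at 12 ·f  ** P3@[22:23]
pos 24 'd': at 2 ·f
pos 25 'c': at 3
pos 26 'd': at 4  ** P0@[23:26]
pos 27 'b': at 11 ·f
pos 28 'a': at 12  ** P3@[27:28]
pos 29 'e': at 10 ·f  ** P2@[29:29]
pos 30 'b': at 13
pos 31 'b': at 14
pos 32 'e': at 15  ** P2@[32:32],P4@[29:32],P5@[30:32]
pos 33 'd': at 5 ·f
pos 34 'c': at 0 ·f
pos 35 'b': at 11
pos 36 'e': at 10 ·f  ** P2@[36:36]
pos 37 'b': at 13
pos 38 'b': at 14

All matches (sorted): [[10,3],[12,3],[13,2],[18,0],[23,3],[26,0],[28,3],[29,2],[32,2],[32,4],[32,5],[36,2]]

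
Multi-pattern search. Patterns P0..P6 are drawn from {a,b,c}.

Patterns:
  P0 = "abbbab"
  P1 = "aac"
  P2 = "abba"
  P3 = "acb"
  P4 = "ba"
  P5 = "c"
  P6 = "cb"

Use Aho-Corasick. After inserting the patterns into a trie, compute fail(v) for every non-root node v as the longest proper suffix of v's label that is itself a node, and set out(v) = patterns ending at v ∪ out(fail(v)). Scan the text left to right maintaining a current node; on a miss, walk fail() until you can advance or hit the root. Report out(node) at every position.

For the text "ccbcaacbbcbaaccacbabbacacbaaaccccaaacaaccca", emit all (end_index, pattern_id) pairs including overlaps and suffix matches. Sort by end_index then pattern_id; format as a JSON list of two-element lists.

Build:
Trie nodes:
  n0 'ε': a→1 b→12 c→14
  n1 'a': a→7 b→2 c→10
  n2 'ab': b→3
  n3 'abb': a→9 b→4
  n4 'abbb': a→5
  n5 'abbba': b→6
  n6 'abbbab': ·  [P0 ends]
  n7 'aa': c→8
  n8 'aac': ·  [P1 ends]
  n9 'abba': ·  [P2 ends]
  n10 'ac': b→11
  n11 'acb': ·  [P3 ends]
  n12 'b': a→13
  n13 'ba': ·  [P4 ends]
  n14 'c': b→15  [P5 ends]
  n15 'cb': ·  [P6 ends]

Failure links (BFS by depth):
  fail(1) 'a': from fail(0)=0 chase 'a': 0 ⇒ 0;  out=∅∪out(0)=∅
  fail(12) 'b': from fail(0)=0 chase 'b': 0 ⇒ 0;  out=∅∪out(0)=∅
  fail(14) 'c': from fail(0)=0 chase 'c': 0 ⇒ 0;  out={5}∪out(0)={5}
  fail(2) 'ab': from fail(1)=0 chase 'b': 0 ⇒ 12;  out=∅∪out(12)=∅
  fail(7) 'aa': from fail(1)=0 chase 'a': 0 ⇒ 1;  out=∅∪out(1)=∅
  fail(10) 'ac': from fail(1)=0 chase 'c': 0 ⇒ 14;  out=∅∪out(14)={5}
  fail(13) 'ba': from fail(12)=0 chase 'a': 0 ⇒ 1;  out={4}∪out(1)={4}
  fail(15) 'cb': from fail(14)=0 chase 'b': 0 ⇒ 12;  out={6}∪out(12)={6}
  fail(3) 'abb': from fail(2)=12 chase 'b': 12→0 ⇒ 12;  out=∅∪out(12)=∅
  fail(8) 'aac': from fail(7)=1 chase 'c': 1 ⇒ 10;  out={1}∪out(10)={1,5}
  fail(11) 'acb': from fail(10)=14 chase 'b': 14 ⇒ 15;  out={3}∪out(15)={3,6}
  fail(4) 'abbb': from fail(3)=12 chase 'b': 12→0 ⇒ 12;  out=∅∪out(12)=∅
  fail(9) 'abba': from fail(3)=12 chase 'a': 12 ⇒ 13;  out={2}∪out(13)={2,4}
  fail(5) 'abbba': from fail(4)=12 chase 'a': 12 ⇒ 13;  out=∅∪out(13)={4}
  fail(6) 'abbbab': from fail(5)=13 chase 'b': 13→1 ⇒ 2;  out={0}∪out(2)={0}

Text stream:
i=0 'c': node 0→14  emit P5@[0:0]
i=1 'c': node 14→14 ·f  emit P5@[1:1]
i=2 'b': node 14→15  emit P6@[1:2]
i=3 'c': node 15→14 ·f  emit P5@[3:3]
i=4 'a': node 14→1 ·f
i=5 'a': node 1→7
i=6 'c': node 7→8  emit P1@[4:6],P5@[6:6]
i=7 'b': node 8→11 ·f  emit P3@[5:7],P6@[6:7]
i=8 'b': node 11→12 ·f
i=9 'c': node 12→14 ·f  emit P5@[9:9]
i=10 'b': node 14→15  emit P6@[9:10]
i=11 'a': node 15→13 ·f  emit P4@[10:11]
i=12 'a': node 13→7 ·f
i=13 'c': node 7→8  emit P1@[11:13],P5@[13:13]
i=14 'c': node 8→14 ·f  emit P5@[14:14]
i=15 'a': node 14→1 ·f
i=16 'c': node 1→10  emit P5@[16:16]
i=17 'b': node 10→11  emit P3@[15:17],P6@[16:17]
i=18 'a': node 11→13 ·f  emit P4@[17:18]
i=19 'b': node 13→2 ·f
i=20 'b': node 2→3
i=21 'a': node 3→9  emit P2@[18:21],P4@[20:21]
i=22 'c': node 9→10 ·f  emit P5@[22:22]
i=23 'a': node 10→1 ·f
i=24 'c': node 1→10  emit P5@[24:24]
i=25 'b': node 10→11  emit P3@[23:25],P6@[24:25]
i=26 'a': node 11→13 ·f  emit P4@[25:26]
i=27 'a': node 13→7 ·f
i=28 'a': node 7→7 ·f
i=29 'c': node 7→8  emit P1@[27:29],P5@[29:29]
i=30 'c': node 8→14 ·f  emit P5@[30:30]
i=31 'c': node 14→14 ·f  emit P5@[31:31]
i=32 'c': node 14→14 ·f  emit P5@[32:32]
i=33 'a': node 14→1 ·f
i=34 'a': node 1→7
i=35 'a': node 7→7 ·f
i=36 'c': node 7→8  emit P1@[34:36],P5@[36:36]
i=37 'a': node 8→1 ·f
i=38 'a': node 1→7
i=39 'c': node 7→8  emit P1@[37:39],P5@[39:39]
i=40 'c': node 8→14 ·f  emit P5@[40:40]
i=41 'c': node 14→14 ·f  emit P5@[41:41]
i=42 'a': node 14→1 ·f

Matches: [[0,5],[1,5],[2,6],[3,5],[6,1],[6,5],[7,3],[7,6],[9,5],[10,6],[11,4],[13,1],[13,5],[14,5],[16,5],[17,3],[17,6],[18,4],[21,2],[21,4],[22,5],[24,5],[25,3],[25,6],[26,4],[29,1],[29,5],[30,5],[31,5],[32,5],[36,1],[36,5],[39,1],[39,5],[40,5],[41,5]]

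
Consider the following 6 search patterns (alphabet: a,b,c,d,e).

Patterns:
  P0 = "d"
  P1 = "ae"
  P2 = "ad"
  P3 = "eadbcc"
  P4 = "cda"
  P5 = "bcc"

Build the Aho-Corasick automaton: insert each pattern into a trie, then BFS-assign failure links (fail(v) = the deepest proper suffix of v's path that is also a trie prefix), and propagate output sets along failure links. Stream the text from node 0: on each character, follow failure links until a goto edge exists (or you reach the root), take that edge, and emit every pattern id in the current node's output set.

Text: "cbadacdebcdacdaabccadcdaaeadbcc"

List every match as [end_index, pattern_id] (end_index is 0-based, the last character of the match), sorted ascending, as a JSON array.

Build automaton:
Trie (insert patterns):
  0='ε' goto a→2 b→14 c→11 d→1 e→5
  1='d' goto ·  ←P0
  2='a' goto d→4 e→3
  3='ae' goto ·  ←P1
  4='ad' goto ·  ←P2
  5='e' goto a→6
  6='ea' goto d→7
  7='ead' goto b→8
  8='eadb' goto c→9
  9='eadbc' goto c→10
  10='eadbcc' goto ·  ←P3
  11='c' goto d→12
  12='cd' goto a→13
  13='cda' goto ·  ←P4
  14='b' goto c→15
  15='bc' goto c→16
  16='bcc' goto ·  ←P5

Failure links (BFS by depth):
  fail(1) 'd': from fail(0)=0 chase 'd': 0 ⇒ 0;  out={0}∪out(0)={0}
  fail(2) 'a': from fail(0)=0 chase 'a': 0 ⇒ 0;  out=∅∪out(0)=∅
  fail(5) 'e': from fail(0)=0 chase 'e': 0 ⇒ 0;  out=∅∪out(0)=∅
  fail(11) 'c': from fail(0)=0 chase 'c': 0 ⇒ 0;  out=∅∪out(0)=∅
  fail(14) 'b': from fail(0)=0 chase 'b': 0 ⇒ 0;  out=∅∪out(0)=∅
  fail(3) 'ae': from fail(2)=0 chase 'e': 0 ⇒ 5;  out={1}∪out(5)={1}
  fail(4) 'ad': from fail(2)=0 chase 'd': 0 ⇒ 1;  out={2}∪out(1)={0,2}
  fail(6) 'ea': from fail(5)=0 chase 'a': 0 ⇒ 2;  out=∅∪out(2)=∅
  fail(12) 'cd': from fail(11)=0 chase 'd': 0 ⇒ 1;  out=∅∪out(1)={0}
  fail(15) 'bc': from fail(14)=0 chase 'c': 0 ⇒ 11;  out=∅∪out(11)=∅
  fail(7) 'ead': from fail(6)=2 chase 'd': 2 ⇒ 4;  out=∅∪out(4)={0,2}
  fail(13) 'cda': from fail(12)=1 chase 'a': 1→0 ⇒ 2;  out={4}∪out(2)={4}
  fail(16) 'bcc': from fail(15)=11 chase 'c': 11→0 ⇒ 11;  out={5}∪out(11)={5}
  fail(8) 'eadb': from fail(7)=4 chase 'b': 4→1→0 ⇒ 14;  out=∅∪out(14)=∅
  fail(9) 'eadbc': from fail(8)=14 chase 'c': 14 ⇒ 15;  out=∅∪out(15)=∅
  fail(10) 'eadbcc': from fail(9)=15 chase 'c': 15 ⇒ 16;  out={3}∪out(16)={3,5}

Scan:
i=0 'c': node 0→11
i=1 'b': node 11→14 (via fail)
i=2 'a': node 14→2 (via fail)
i=3 'd': node 2→4  emit P0@[3:3],P2@[2:3]
i=4 'a': node 4→2 (via fail)
i=5 'c': node 2→11 (via fail)
i=6 'd': node 11→12  emit P0@[6:6]
i=7 'e': node 12→5 (via fail)
i=8 'b': node 5→14 (via fail)
i=9 'c': node 14→15
i=10 'd': node 15→12 (via fail)  emit P0@[10:10]
i=11 'a': node 12→13  emit P4@[9:11]
i=12 'c': node 13→11 (via fail)
i=13 'd': node 11→12  emit P0@[13:13]
i=14 'a': node 12→13  emit P4@[12:14]
i=15 'a': node 13→2 (via fail)
i=16 'b': node 2→14 (via fail)
i=17 'c': node 14→15
i=18 'c': node 15→16  emit P5@[16:18]
i=19 'a': node 16→2 (via fail)
i=20 'd': node 2→4  emit P0@[20:20],P2@[19:20]
i=21 'c': node 4→11 (via fail)
i=22 'd': node 11→12  emit P0@[22:22]
i=23 'a': node 12→13  emit P4@[21:23]
i=24 'a': node 13→2 (via fail)
i=25 'e': node 2→3  emit P1@[24:25]
i=26 'a': node 3→6 (via fail)
i=27 'd': node 6→7  emit P0@[27:27],P2@[26:27]
i=28 'b': node 7→8
i=29 'c': node 8→9
i=30 'c': node 9→10  emit P3@[25:30],P5@[28:30]

Matches: [[3,0],[3,2],[6,0],[10,0],[11,4],[13,0],[14,4],[18,5],[20,0],[20,2],[22,0],[23,4],[25,1],[27,0],[27,2],[30,3],[30,5]]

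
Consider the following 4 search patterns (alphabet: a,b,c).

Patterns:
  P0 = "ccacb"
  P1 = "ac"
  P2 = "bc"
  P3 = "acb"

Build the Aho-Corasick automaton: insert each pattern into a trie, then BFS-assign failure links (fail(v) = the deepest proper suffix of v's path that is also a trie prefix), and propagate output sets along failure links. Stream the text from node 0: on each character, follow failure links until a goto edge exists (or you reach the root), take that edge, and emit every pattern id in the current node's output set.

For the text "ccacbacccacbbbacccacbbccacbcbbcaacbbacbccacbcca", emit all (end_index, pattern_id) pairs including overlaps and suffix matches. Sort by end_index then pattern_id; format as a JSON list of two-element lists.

Build automaton:
Trie nodes:
  n0 'ε': a→6 b→8 c→1
  n1 'c': c→2
  n2 'cc': a→3
  n3 'cca': c→4
  n4 'ccac': b→5
  n5 'ccacb': ·  ←P0
  n6 'a': c→7
  n7 'ac': b→10  ←P1
  n8 'b': c→9
  n9 'bc': ·  ←P2
  n10 'acb': ·  ←P3

BFS fail/out derivation:
  fail(1) 'c': from fail(0)=0 chase 'c': 0 ⇒ 0;  out=∅∪out(0)=∅
  fail(6) 'a': from fail(0)=0 chase 'a': 0 ⇒ 0;  out=∅∪out(0)=∅
  fail(8) 'b': from fail(0)=0 chase 'b': 0 ⇒ 0;  out=∅∪out(0)=∅
  fail(2) 'cc': from fail(1)=0 chase 'c': 0 ⇒ 1;  out=∅∪out(1)=∅
  fail(7) 'ac': from fail(6)=0 chase 'c': 0 ⇒ 1;  out={1}∪out(1)={1}
  fail(9) 'bc': from fail(8)=0 chase 'c': 0 ⇒ 1;  out={2}∪out(1)={2}
  fail(3) 'cca': from fail(2)=1 chase 'a': 1→0 ⇒ 6;  out=∅∪out(6)=∅
  fail(10) 'acb': from fail(7)=1 chase 'b': 1→0 ⇒ 8;  out={3}∪out(8)={3}
  fail(4) 'ccac': from fail(3)=6 chase 'c': 6 ⇒ 7;  out=∅∪out(7)={1}
  fail(5) 'ccacb': from fail(4)=7 chase 'b': 7 ⇒ 10;  out={0}∪out(10)={0,3}

Text stream:
i=0 'c': node 0→1
i=1 'c': node 1→2
i=2 'a': node 2→3
i=3 'c': node 3→4  → match P1@[2:3]
i=4 'b': node 4→5  → match P0@[0:4],P3@[2:4]
i=5 'a': node 5→6 (via fail)
i=6 'c': node 6→7  → match P1@[5:6]
i=7 'c': node 7→2 (via fail)
i=8 'c': node 2→2 (via fail)
i=9 'a': node 2→3
i=10 'c': node 3→4  → match P1@[9:10]
i=11 'b': node 4→5  → match P0@[7:11],P3@[9:11]
i=12 'b': node 5→8 (via fail)
i=13 'b': node 8→8 (via fail)
i=14 'a': node 8→6 (via fail)
i=15 'c': node 6→7  → match P1@[14:15]
i=16 'c': node 7→2 (via fail)
i=17 'c': node 2→2 (via fail)
i=18 'a': node 2→3
i=19 'c': node 3→4  → match P1@[18:19]
i=20 'b': node 4→5  → match P0@[16:20],P3@[18:20]
i=21 'b': node 5→8 (via fail)
i=22 'c': node 8→9  → match P2@[21:22]
i=23 'c': node 9→2 (via fail)
i=24 'a': node 2→3
i=25 'c': node 3→4  → match P1@[24:25]
i=26 'b': node 4→5  → match P0@[22:26],P3@[24:26]
i=27 'c': node 5→9 (via fail)  → match P2@[26:27]
i=28 'b': node 9→8 (via fail)
i=29 'b': node 8→8 (via fail)
i=30 'c': node 8→9  → match P2@[29:30]
i=31 'a': node 9→6 (via fail)
i=32 'a': node 6→6 (via fail)
i=33 'c': node 6→7  → match P1@[32:33]
i=34 'b': node 7→10  → match P3@[32:34]
i=35 'b': node 10→8 (via fail)
i=36 'a': node 8→6 (via fail)
i=37 'c': node 6→7  → match P1@[36:37]
i=38 'b': node 7→10  → match P3@[36:38]
i=39 'c': node 10→9 (via fail)  → match P2@[38:39]
i=40 'c': node 9→2 (via fail)
i=41 'a': node 2→3
i=42 'c': node 3→4  → match P1@[41:42]
i=43 'b': node 4→5  → match P0@[39:43],P3@[41:43]
i=44 'c': node 5→9 (via fail)  → match P2@[43:44]
i=45 'c': node 9→2 (via fail)
i=46 'a': node 2→3

Result: [[3,1],[4,0],[4,3],[6,1],[10,1],[11,0],[11,3],[15,1],[19,1],[20,0],[20,3],[22,2],[25,1],[26,0],[26,3],[27,2],[30,2],[33,1],[34,3],[37,1],[38,3],[39,2],[42,1],[43,0],[43,3],[44,2]]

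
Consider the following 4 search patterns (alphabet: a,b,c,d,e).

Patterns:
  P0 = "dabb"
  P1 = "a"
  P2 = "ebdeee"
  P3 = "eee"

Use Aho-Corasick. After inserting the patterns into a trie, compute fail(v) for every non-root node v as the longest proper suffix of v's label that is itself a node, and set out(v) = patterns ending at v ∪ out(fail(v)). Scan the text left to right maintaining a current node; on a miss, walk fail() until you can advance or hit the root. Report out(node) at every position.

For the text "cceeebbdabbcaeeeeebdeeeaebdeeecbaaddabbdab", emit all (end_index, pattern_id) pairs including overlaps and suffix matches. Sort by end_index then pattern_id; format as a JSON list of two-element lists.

Construct AC machine:
Trie nodes:
  n0 'ε': a→5 d→1 e→6
  n1 'd': a→2
  n2 'da': b→3
  n3 'dab': b→4
  n4 'dabb': ·  [P0 ends]
  n5 'a': ·  [P1 ends]
  n6 'e': b→7 e→12
  n7 'eb': d→8
  n8 'ebd': e→9
  n9 'ebde': e→10
  n10 'ebdee': e→11
  n11 'ebdeee': ·  [P2 ends]
  n12 'ee': e→13
  n13 'eee': ·  [P3 ends]

Failure links (BFS by depth):
  n1('d'): parent n0 fail=0; on 'd' 0 → fail=0;  out ∅∪∅=∅
  n5('a'): parent n0 fail=0; on 'a' 0 → fail=0;  out {1}∪∅={1}
  n6('e'): parent n0 fail=0; on 'e' 0 → fail=0;  out ∅∪∅=∅
  n2('da'): parent n1 fail=0; on 'a' 0 → fail=5;  out ∅∪{1}={1}
  n7('eb'): parent n6 fail=0; on 'b' 0 → fail=0;  out ∅∪∅=∅
  n12('ee'): parent n6 fail=0; on 'e' 0 → fail=6;  out ∅∪∅=∅
  n3('dab'): parent n2 fail=5; on 'b' 5→0 → fail=0;  out ∅∪∅=∅
  n8('ebd'): parent n7 fail=0; on 'd' 0 → fail=1;  out ∅∪∅=∅
  n13('eee'): parent n12 fail=6; on 'e' 6 → fail=12;  out {3}∪∅={3}
  n4('dabb'): parent n3 fail=0; on 'b' 0 → fail=0;  out {0}∪∅={0}
  n9('ebde'): parent n8 fail=1; on 'e' 1→0 → fail=6;  out ∅∪∅=∅
  n10('ebdee'): parent n9 fail=6; on 'e' 6 → fail=12;  out ∅∪∅=∅
  n11('ebdeee'): parent n10 fail=12; on 'e' 12 → fail=13;  out {2}∪{3}={2,3}

Run:
pos 0 'c': at 0
pos 1 'c': at 0
pos 2 'e': at 6
pos 3 'e': at 12
pos 4 'e': at 13  emit P3@[2:4]
pos 5 'b': at 7 ·f
pos 6 'b': at 0 ·f
pos 7 'd': at 1
pos 8 'a': at 2  emit P1@[8:8]
pos 9 'b': at 3
pos 10 'b': at 4  emit P0@[7:10]
pos 11 'c': at 0 ·f
pos 12 'a': at 5  emit P1@[12:12]
pos 13 'e': at 6 ·f
pos 14 'e': at 12
pos 15 'e': at 13  emit P3@[13:15]
pos 16 'e': at 13 ·f  emit P3@[14:16]
pos 17 'e': at 13 ·f  emit P3@[15:17]
pos 18 'b': at 7 ·f
pos 19 'd': at 8
pos 20 'e': at 9
pos 21 'e': at 10
pos 22 'e': at 11  emit P2@[17:22],P3@[20:22]
pos 23 'a': at 5 ·f  emit P1@[23:23]
pos 24 'e': at 6 ·f
pos 25 'b': at 7
pos 26 'd': at 8
pos 27 'e': at 9
pos 28 'e': at 10
pos 29 'e': at 11  emit P2@[24:29],P3@[27:29]
pos 30 'c': at 0 ·f
pos 31 'b': at 0
pos 32 'a': at 5  emit P1@[32:32]
pos 33 'a': at 5 ·f  emit P1@[33:33]
pos 34 'd': at 1 ·f
pos 35 'd': at 1 ·f
pos 36 'a': at 2  emit P1@[36:36]
pos 37 'b': at 3
pos 38 'b': at 4  emit P0@[35:38]
pos 39 'd': at 1 ·f
pos 40 'a': at 2  emit P1@[40:40]
pos 41 'b': at 3

Matches: [[4,3],[8,1],[10,0],[12,1],[15,3],[16,3],[17,3],[22,2],[22,3],[23,1],[29,2],[29,3],[32,1],[33,1],[36,1],[38,0],[40,1]]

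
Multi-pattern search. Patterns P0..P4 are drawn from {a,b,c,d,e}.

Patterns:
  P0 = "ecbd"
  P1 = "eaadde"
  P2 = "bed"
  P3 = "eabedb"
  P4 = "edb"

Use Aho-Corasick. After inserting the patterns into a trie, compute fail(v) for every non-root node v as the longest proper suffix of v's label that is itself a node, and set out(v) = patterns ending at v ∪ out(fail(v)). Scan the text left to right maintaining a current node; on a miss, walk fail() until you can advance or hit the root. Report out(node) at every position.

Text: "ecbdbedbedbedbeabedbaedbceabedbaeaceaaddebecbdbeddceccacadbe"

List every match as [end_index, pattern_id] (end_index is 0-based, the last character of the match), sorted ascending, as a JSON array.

Build automaton:
Trie nodes:
  0='ε' goto b→10 e→1
  1='e' goto a→5 c→2 d→17
  2='ec' goto b→3
  3='ecb' goto d→4
  4='ecbd' goto ·  ←P0
  5='ea' goto a→6 b→13
  6='eaa' goto d→7
  7='eaad' goto d→8
  8='eaadd' goto e→9
  9='eaadde' goto ·  ←P1
  10='b' goto e→11
  11='be' goto d→12
  12='bed' goto ·  ←P2
  13='eab' goto e→14
  14='eabe' goto d→15
  15='eabed' goto b→16
  16='eabedb' goto ·  ←P3
  17='ed' goto b→18
  18='edb' goto ·  ←P4

Failure links (BFS by depth):
  fail(1) 'e': from fail(0)=0 chase 'e': 0 ⇒ 0;  out=∅∪out(0)=∅
  fail(10) 'b': from fail(0)=0 chase 'b': 0 ⇒ 0;  out=∅∪out(0)=∅
  fail(2) 'ec': from fail(1)=0 chase 'c': 0 ⇒ 0;  out=∅∪out(0)=∅
  fail(5) 'ea': from fail(1)=0 chase 'a': 0 ⇒ 0;  out=∅∪out(0)=∅
  fail(11) 'be': from fail(10)=0 chase 'e': 0 ⇒ 1;  out=∅∪out(1)=∅
  fail(17) 'ed': from fail(1)=0 chase 'd': 0 ⇒ 0;  out=∅∪out(0)=∅
  fail(3) 'ecb': from fail(2)=0 chase 'b': 0 ⇒ 10;  out=∅∪out(10)=∅
  fail(6) 'eaa': from fail(5)=0 chase 'a': 0 ⇒ 0;  out=∅∪out(0)=∅
  fail(12) 'bed': from fail(11)=1 chase 'd': 1 ⇒ 17;  out={2}∪out(17)={2}
  fail(13) 'eab': from fail(5)=0 chase 'b': 0 ⇒ 10;  out=∅∪out(10)=∅
  fail(18) 'edb': from fail(17)=0 chase 'b': 0 ⇒ 10;  out={4}∪out(10)={4}
  fail(4) 'ecbd': from fail(3)=10 chase 'd': 10→0 ⇒ 0;  out={0}∪out(0)={0}
  fail(7) 'eaad': from fail(6)=0 chase 'd': 0 ⇒ 0;  out=∅∪out(0)=∅
  fail(14) 'eabe': from fail(13)=10 chase 'e': 10 ⇒ 11;  out=∅∪out(11)=∅
  fail(8) 'eaadd': from fail(7)=0 chase 'd': 0 ⇒ 0;  out=∅∪out(0)=∅
  fail(15) 'eabed': from fail(14)=11 chase 'd': 11 ⇒ 12;  out=∅∪out(12)={2}
  fail(9) 'eaadde': from fail(8)=0 chase 'e': 0 ⇒ 1;  out={1}∪out(1)={1}
  fail(16) 'eabedb': from fail(15)=12 chase 'b': 12→17 ⇒ 18;  out={3}∪out(18)={3,4}

Run:
i=0 'e': node 0→1
i=1 'c': node 1→2
i=2 'b': node 2→3
i=3 'd': node 3→4  → match P0@[0:3]
i=4 'b': node 4→10 (via fail)
i=5 'e': node 10→11
i=6 'd': node 11→12  → match P2@[4:6]
i=7 'b': node 12→18 (via fail)  → match P4@[5:7]
i=8 'e': node 18→11 (via fail)
i=9 'd': node 11→12  → match P2@[7:9]
i=10 'b': node 12→18 (via fail)  → match P4@[8:10]
i=11 'e': node 18→11 (via fail)
i=12 'd': node 11→12  → match P2@[10:12]
i=13 'b': node 12→18 (via fail)  → match P4@[11:13]
i=14 'e': node 18→11 (via fail)
i=15 'a': node 11→5 (via fail)
i=16 'b': node 5→13
i=17 'e': node 13→14
i=18 'd': node 14→15  → match P2@[16:18]
i=19 'b': node 15→16  → match P3@[14:19],P4@[17:19]
i=20 'a': node 16→0 (via fail)
i=21 'e': node 0→1
i=22 'd': node 1→17
i=23 'b': node 17→18  → match P4@[21:23]
i=24 'c': node 18→0 (via fail)
i=25 'e': node 0→1
i=26 'a': node 1→5
i=27 'b': node 5→13
i=28 'e': node 13→14
i=29 'd': node 14→15  → match P2@[27:29]
i=30 'b': node 15→16  → match P3@[25:30],P4@[28:30]
i=31 'a': node 16→0 (via fail)
i=32 'e': node 0→1
i=33 'a': node 1→5
i=34 'c': node 5→0 (via fail)
i=35 'e': node 0→1
i=36 'a': node 1→5
i=37 'a': node 5→6
i=38 'd': node 6→7
i=39 'd': node 7→8
i=40 'e': node 8→9  → match P1@[35:40]
i=41 'b': node 9→10 (via fail)
i=42 'e': node 10→11
i=43 'c': node 11→2 (via fail)
i=44 'b': node 2→3
i=45 'd': node 3→4  → match P0@[42:45]
i=46 'b': node 4→10 (via fail)
i=47 'e': node 10→11
i=48 'd': node 11→12  → match P2@[46:48]
i=49 'd': node 12→0 (via fail)
i=50 'c': node 0→0
i=51 'e': node 0→1
i=52 'c': node 1→2
i=53 'c': node 2→0 (via fail)
i=54 'a': node 0→0
i=55 'c': node 0→0
i=56 'a': node 0→0
i=57 'd': node 0→0
i=58 'b': node 0→10
i=59 'e': node 10→11

Matches: [[3,0],[6,2],[7,4],[9,2],[10,4],[12,2],[13,4],[18,2],[19,3],[19,4],[23,4],[29,2],[30,3],[30,4],[40,1],[45,0],[48,2]]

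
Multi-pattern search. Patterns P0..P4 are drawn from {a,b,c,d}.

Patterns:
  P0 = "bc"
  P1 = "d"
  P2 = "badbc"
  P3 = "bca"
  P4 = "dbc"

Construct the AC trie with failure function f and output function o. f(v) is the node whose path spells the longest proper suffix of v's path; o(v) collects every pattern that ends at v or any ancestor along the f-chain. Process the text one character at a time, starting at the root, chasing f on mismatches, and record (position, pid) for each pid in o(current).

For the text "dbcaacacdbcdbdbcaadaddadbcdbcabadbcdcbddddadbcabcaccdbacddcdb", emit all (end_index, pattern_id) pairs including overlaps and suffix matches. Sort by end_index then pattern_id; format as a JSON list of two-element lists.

Build:
Trie (insert patterns):
  n0 'ε': b→1 d→3
  n1 'b': a→4 c→2
  n2 'bc': a→8  [P0 ends]
  n3 'd': b→9  [P1 ends]
  n4 'ba': d→5
  n5 'bad': b→6
  n6 'badb': c→7
  n7 'badbc': ·  [P2 ends]
  n8 'bca': ·  [P3 ends]
  n9 'db': c→10
  n10 'dbc': ·  [P4 ends]

Failure links (BFS by depth):
  fail(1) 'b': from fail(0)=0 chase 'b': 0 ⇒ 0;  out=∅∪out(0)=∅
  fail(3) 'd': from fail(0)=0 chase 'd': 0 ⇒ 0;  out={1}∪out(0)={1}
  fail(2) 'bc': from fail(1)=0 chase 'c': 0 ⇒ 0;  out={0}∪out(0)={0}
  fail(4) 'ba': from fail(1)=0 chase 'a': 0 ⇒ 0;  out=∅∪out(0)=∅
  fail(9) 'db': from fail(3)=0 chase 'b': 0 ⇒ 1;  out=∅∪out(1)=∅
  fail(5) 'bad': from fail(4)=0 chase 'd': 0 ⇒ 3;  out=∅∪out(3)={1}
  fail(8) 'bca': from fail(2)=0 chase 'a': 0 ⇒ 0;  out={3}∪out(0)={3}
  fail(10) 'dbc': from fail(9)=1 chase 'c': 1 ⇒ 2;  out={4}∪out(2)={0,4}
  fail(6) 'badb': from fail(5)=3 chase 'b': 3 ⇒ 9;  out=∅∪out(9)=∅
  fail(7) 'badbc': from fail(6)=9 chase 'c': 9 ⇒ 10;  out={2}∪out(10)={0,2,4}

Text stream:
i=0 'd': node 0→3  → match P1@[0:0]
i=1 'b': node 3→9
i=2 'c': node 9→10  → match P0@[1:2],P4@[0:2]
i=3 'a': node 10→8 (fail-walked)  → match P3@[1:3]
i=4 'a': node 8→0 (fail-walked)
i=5 'c': node 0→0
i=6 'a': node 0→0
i=7 'c': node 0→0
i=8 'd': node 0→3  → match P1@[8:8]
i=9 'b': node 3→9
i=10 'c': node 9→10  → match P0@[9:10],P4@[8:10]
i=11 'd': node 10→3 (fail-walked)  → match P1@[11:11]
i=12 'b': node 3→9
i=13 'd': node 9→3 (fail-walked)  → match P1@[13:13]
i=14 'b': node 3→9
i=15 'c': node 9→10  → match P0@[14:15],P4@[13:15]
i=16 'a': node 10→8 (fail-walked)  → match P3@[14:16]
i=17 'a': node 8→0 (fail-walked)
i=18 'd': node 0→3  → match P1@[18:18]
i=19 'a': node 3→0 (fail-walked)
i=20 'd': node 0→3  → match P1@[20:20]
i=21 'd': node 3→3 (fail-walked)  → match P1@[21:21]
i=22 'a': node 3→0 (fail-walked)
i=23 'd': node 0→3  → match P1@[23:23]
i=24 'b': node 3→9
i=25 'c': node 9→10  → match P0@[24:25],P4@[23:25]
i=26 'd': node 10→3 (fail-walked)  → match P1@[26:26]
i=27 'b': node 3→9
i=28 'c': node 9→10  → match P0@[27:28],P4@[26:28]
i=29 'a': node 10→8 (fail-walked)  → match P3@[27:29]
i=30 'b': node 8→1 (fail-walked)
i=31 'a': node 1→4
i=32 'd': node 4→5  → match P1@[32:32]
i=33 'b': node 5→6
i=34 'c': node 6→7  → match P0@[33:34],P2@[30:34],P4@[32:34]
i=35 'd': node 7→3 (fail-walked)  → match P1@[35:35]
i=36 'c': node 3→0 (fail-walked)
i=37 'b': node 0→1
i=38 'd': node 1→3 (fail-walked)  → match P1@[38:38]
i=39 'd': node 3→3 (fail-walked)  → match P1@[39:39]
i=40 'd': node 3→3 (fail-walked)  → match P1@[40:40]
i=41 'd': node 3→3 (fail-walked)  → match P1@[41:41]
i=42 'a': node 3→0 (fail-walked)
i=43 'd': node 0→3  → match P1@[43:43]
i=44 'b': node 3→9
i=45 'c': node 9→10  → match P0@[44:45],P4@[43:45]
i=46 'a': node 10→8 (fail-walked)  → match P3@[44:46]
i=47 'b': node 8→1 (fail-walked)
i=48 'c': node 1→2  → match P0@[47:48]
i=49 'a': node 2→8  → match P3@[47:49]
i=50 'c': node 8→0 (fail-walked)
i=51 'c': node 0→0
i=52 'd': node 0→3  → match P1@[52:52]
i=53 'b': node 3→9
i=54 'a': node 9→4 (fail-walked)
i=55 'c': node 4→0 (fail-walked)
i=56 'd': node 0→3  → match P1@[56:56]
i=57 'd': node 3→3 (fail-walked)  → match P1@[57:57]
i=58 'c': node 3→0 (fail-walked)
i=59 'd': node 0→3  → match P1@[59:59]
i=60 'b': node 3→9

Result: [[0,1],[2,0],[2,4],[3,3],[8,1],[10,0],[10,4],[11,1],[13,1],[15,0],[15,4],[16,3],[18,1],[20,1],[21,1],[23,1],[25,0],[25,4],[26,1],[28,0],[28,4],[29,3],[32,1],[34,0],[34,2],[34,4],[35,1],[38,1],[39,1],[40,1],[41,1],[43,1],[45,0],[45,4],[46,3],[48,0],[49,3],[52,1],[56,1],[57,1],[59,1]]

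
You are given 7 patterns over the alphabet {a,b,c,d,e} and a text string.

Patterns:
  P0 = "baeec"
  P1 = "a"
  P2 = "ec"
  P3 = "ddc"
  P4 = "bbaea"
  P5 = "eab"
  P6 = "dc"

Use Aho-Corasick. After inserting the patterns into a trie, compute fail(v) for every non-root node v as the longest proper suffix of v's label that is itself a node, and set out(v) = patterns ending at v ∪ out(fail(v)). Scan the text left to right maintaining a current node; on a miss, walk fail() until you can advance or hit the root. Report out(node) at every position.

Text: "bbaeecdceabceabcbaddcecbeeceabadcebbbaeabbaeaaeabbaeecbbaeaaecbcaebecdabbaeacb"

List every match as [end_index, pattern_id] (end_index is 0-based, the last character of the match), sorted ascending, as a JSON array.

Construct AC machine:
Trie nodes:
  0='ε' goto a→6 b→1 d→9 e→7
  1='b' goto a→2 b→12
  2='ba' goto e→3
  3='bae' goto e→4
  4='baee' goto c→5
  5='baeec' goto ·  [P0 ends]
  6='a' goto ·  [P1 ends]
  7='e' goto a→16 c→8
  8='ec' goto ·  [P2 ends]
  9='d' goto c→18 d→10
  10='dd' goto c→11
  11='ddc' goto ·  [P3 ends]
  12='bb' goto a→13
  13='bba' goto e→14
  14='bbae' goto a→15
  15='bbaea' goto ·  [P4 ends]
  16='ea' goto b→17
  17='eab' goto ·  [P5 ends]
  18='dc' goto ·  [P6 ends]

BFS fail/out derivation:
  fail(1) 'b': from fail(0)=0 chase 'b': 0 ⇒ 0;  out=∅∪out(0)=∅
  fail(6) 'a': from fail(0)=0 chase 'a': 0 ⇒ 0;  out={1}∪out(0)={1}
  fail(7) 'e': from fail(0)=0 chase 'e': 0 ⇒ 0;  out=∅∪out(0)=∅
  fail(9) 'd': from fail(0)=0 chase 'd': 0 ⇒ 0;  out=∅∪out(0)=∅
  fail(2) 'ba': from fail(1)=0 chase 'a': 0 ⇒ 6;  out=∅∪out(6)={1}
  fail(8) 'ec': from fail(7)=0 chase 'c': 0 ⇒ 0;  out={2}∪out(0)={2}
  fail(10) 'dd': from fail(9)=0 chase 'd': 0 ⇒ 9;  out=∅∪out(9)=∅
  fail(12) 'bb': from fail(1)=0 chase 'b': 0 ⇒ 1;  out=∅∪out(1)=∅
  fail(16) 'ea': from fail(7)=0 chase 'a': 0 ⇒ 6;  out=∅∪out(6)={1}
  fail(18) 'dc': from fail(9)=0 chase 'c': 0 ⇒ 0;  out={6}∪out(0)={6}
  fail(3) 'bae': from fail(2)=6 chase 'e': 6→0 ⇒ 7;  out=∅∪out(7)=∅
  fail(11) 'ddc': from fail(10)=9 chase 'c': 9 ⇒ 18;  out={3}∪out(18)={3,6}
  fail(13) 'bba': from fail(12)=1 chase 'a': 1 ⇒ 2;  out=∅∪out(2)={1}
  fail(17) 'eab': from fail(16)=6 chase 'b': 6→0 ⇒ 1;  out={5}∪out(1)={5}
  fail(4) 'baee': from fail(3)=7 chase 'e': 7→0 ⇒ 7;  out=∅∪out(7)=∅
  fail(14) 'bbae': from fail(13)=2 chase 'e': 2 ⇒ 3;  out=∅∪out(3)=∅
  fail(5) 'baeec': from fail(4)=7 chase 'c': 7 ⇒ 8;  out={0}∪out(8)={0,2}
  fail(15) 'bbaea': from fail(14)=3 chase 'a': 3→7 ⇒ 16;  out={4}∪out(16)={1,4}

Scan:
i=0 'b': node 0→1
i=1 'b': node 1→12
i=2 'a': node 12→13  → match P1@[2:2]
i=3 'e': node 13→14
i=4 'e': node 14→4 (via fail)
i=5 'c': node 4→5  → match P0@[1:5],P2@[4:5]
i=6 'd': node 5→9 (via fail)
i=7 'c': node 9→18  → match P6@[6:7]
i=8 'e': node 18→7 (via fail)
i=9 'a': node 7→16  → match P1@[9:9]
i=10 'b': node 16→17  → match P5@[8:10]
i=11 'c': node 17→0 (via fail)
i=12 'e': node 0→7
i=13 'a': node 7→16  → match P1@[13:13]
i=14 'b': node 16→17  → match P5@[12:14]
i=15 'c': node 17→0 (via fail)
i=16 'b': node 0→1
i=17 'a': node 1→2  → match P1@[17:17]
i=18 'd': node 2→9 (via fail)
i=19 'd': node 9→10
i=20 'c': node 10→11  → match P3@[18:20],P6@[19:20]
i=21 'e': node 11→7 (via fail)
i=22 'c': node 7→8  → match P2@[21:22]
i=23 'b': node 8→1 (via fail)
i=24 'e': node 1→7 (via fail)
i=25 'e': node 7→7 (via fail)
i=26 'c': node 7→8  → match P2@[25:26]
i=27 'e': node 8→7 (via fail)
i=28 'a': node 7→16  → match P1@[28:28]
i=29 'b': node 16→17  → match P5@[27:29]
i=30 'a': node 17→2 (via fail)  → match P1@[30:30]
i=31 'd': node 2→9 (via fail)
i=32 'c': node 9→18  → match P6@[31:32]
i=33 'e': node 18→7 (via fail)
i=34 'b': node 7→1 (via fail)
i=35 'b': node 1→12
i=36 'b': node 12→12 (via fail)
i=37 'a': node 12→13  → match P1@[37:37]
i=38 'e': node 13→14
i=39 'a': node 14→15  → match P1@[39:39],P4@[35:39]
i=40 'b': node 15→17 (via fail)  → match P5@[38:40]
i=41 'b': node 17→12 (via fail)
i=42 'a': node 12→13  → match P1@[42:42]
i=43 'e': node 13→14
i=44 'a': node 14→15  → match P1@[44:44],P4@[40:44]
i=45 'a': node 15→6 (via fail)  → match P1@[45:45]
i=46 'e': node 6→7 (via fail)
i=47 'a': node 7→16  → match P1@[47:47]
i=48 'b': node 16→17  → match P5@[46:48]
i=49 'b': node 17→12 (via fail)
i=50 'a': node 12→13  → match P1@[50:50]
i=51 'e': node 13→14
i=52 'e': node 14→4 (via fail)
i=53 'c': node 4→5  → match P0@[49:53],P2@[52:53]
i=54 'b': node 5→1 (via fail)
i=55 'b': node 1→12
i=56 'a': node 12→13  → match P1@[56:56]
i=57 'e': node 13→14
i=58 'a': node 14→15  → match P1@[58:58],P4@[54:58]
i=59 'a': node 15→6 (via fail)  → match P1@[59:59]
i=60 'e': node 6→7 (via fail)
i=61 'c': node 7→8  → match P2@[60:61]
i=62 'b': node 8→1 (via fail)
i=63 'c': node 1→0 (via fail)
i=64 'a': node 0→6  → match P1@[64:64]
i=65 'e': node 6→7 (via fail)
i=66 'b': node 7→1 (via fail)
i=67 'e': node 1→7 (via fail)
i=68 'c': node 7→8  → match P2@[67:68]
i=69 'd': node 8→9 (via fail)
i=70 'a': node 9→6 (via fail)  → match P1@[70:70]
i=71 'b': node 6→1 (via fail)
i=72 'b': node 1→12
i=73 'a': node 12→13  → match P1@[73:73]
i=74 'e': node 13→14
i=75 'a': node 14→15  → match P1@[75:75],P4@[71:75]
i=76 'c': node 15→0 (via fail)
i=77 'b': node 0→1

All matches (sorted): [[2,1],[5,0],[5,2],[7,6],[9,1],[10,5],[13,1],[14,5],[17,1],[20,3],[20,6],[22,2],[26,2],[28,1],[29,5],[30,1],[32,6],[37,1],[39,1],[39,4],[40,5],[42,1],[44,1],[44,4],[45,1],[47,1],[48,5],[50,1],[53,0],[53,2],[56,1],[58,1],[58,4],[59,1],[61,2],[64,1],[68,2],[70,1],[73,1],[75,1],[75,4]]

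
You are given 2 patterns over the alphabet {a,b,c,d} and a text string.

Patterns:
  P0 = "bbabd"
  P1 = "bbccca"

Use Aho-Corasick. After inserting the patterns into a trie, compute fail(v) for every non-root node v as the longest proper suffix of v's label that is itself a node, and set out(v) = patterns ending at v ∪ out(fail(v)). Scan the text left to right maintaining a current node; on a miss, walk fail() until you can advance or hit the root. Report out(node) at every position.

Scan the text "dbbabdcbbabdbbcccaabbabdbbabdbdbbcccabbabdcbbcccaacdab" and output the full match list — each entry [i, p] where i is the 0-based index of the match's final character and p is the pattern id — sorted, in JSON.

Build automaton:
Trie nodes:
  0='ε' goto b→1
  1='b' goto b→2
  2='bb' goto a→3 c→6
  3='bba' goto b→4
  4='bbab' goto d→5
  5='bbabd' goto ·  [P0 ends]
  6='bbc' goto c→7
  7='bbcc' goto c→8
  8='bbccc' goto a→9
  9='bbccca' goto ·  [P1 ends]

Failure links (BFS by depth):
  n1('b'): parent n0 fail=0; on 'b' 0 → fail=0;  out ∅∪∅=∅
  n2('bb'): parent n1 fail=0; on 'b' 0 → fail=1;  out ∅∪∅=∅
  n3('bba'): parent n2 fail=1; on 'a' 1→0 → fail=0;  out ∅∪∅=∅
  n6('bbc'): parent n2 fail=1; on 'c' 1→0 → fail=0;  out ∅∪∅=∅
  n4('bbab'): parent n3 fail=0; on 'b' 0 → fail=1;  out ∅∪∅=∅
  n7('bbcc'): parent n6 fail=0; on 'c' 0 → fail=0;  out ∅∪∅=∅
  n5('bbabd'): parent n4 fail=1; on 'd' 1→0 → fail=0;  out {0}∪∅={0}
  n8('bbccc'): parent n7 fail=0; on 'c' 0 → fail=0;  out ∅∪∅=∅
  n9('bbccca'): parent n8 fail=0; on 'a' 0 → fail=0;  out {1}∪∅={1}

Text stream:
i=0 'd': node 0→0
i=1 'b': node 0→1
i=2 'b': node 1→2
i=3 'a': node 2→3
i=4 'b': node 3→4
i=5 'd': node 4→5  emit P0@[1:5]
i=6 'c': node 5→0 (fail-walked)
i=7 'b': node 0→1
i=8 'b': node 1→2
i=9 'a': node 2→3
i=10 'b': node 3→4
i=11 'd': node 4→5  emit P0@[7:11]
i=12 'b': node 5→1 (fail-walked)
i=13 'b': node 1→2
i=14 'c': node 2→6
i=15 'c': node 6→7
i=16 'c': node 7→8
i=17 'a': node 8→9  emit P1@[12:17]
i=18 'a': node 9→0 (fail-walked)
i=19 'b': node 0→1
i=20 'b': node 1→2
i=21 'a': node 2→3
i=22 'b': node 3→4
i=23 'd': node 4→5  emit P0@[19:23]
i=24 'b': node 5→1 (fail-walked)
i=25 'b': node 1→2
i=26 'a': node 2→3
i=27 'b': node 3→4
i=28 'd': node 4→5  emit P0@[24:28]
i=29 'b': node 5→1 (fail-walked)
i=30 'd': node 1→0 (fail-walked)
i=31 'b': node 0→1
i=32 'b': node 1→2
i=33 'c': node 2→6
i=34 'c': node 6→7
i=35 'c': node 7→8
i=36 'a': node 8→9  emit P1@[31:36]
i=37 'b': node 9→1 (fail-walked)
i=38 'b': node 1→2
i=39 'a': node 2→3
i=40 'b': node 3→4
i=41 'd': node 4→5  emit P0@[37:41]
i=42 'c': node 5→0 (fail-walked)
i=43 'b': node 0→1
i=44 'b': node 1→2
i=45 'c': node 2→6
i=46 'c': node 6→7
i=47 'c': node 7→8
i=48 'a': node 8→9  emit P1@[43:48]
i=49 'a': node 9→0 (fail-walked)
i=50 'c': node 0→0
i=51 'd': node 0→0
i=52 'a': node 0→0
i=53 'b': node 0→1

Result: [[5,0],[11,0],[17,1],[23,0],[28,0],[36,1],[41,0],[48,1]]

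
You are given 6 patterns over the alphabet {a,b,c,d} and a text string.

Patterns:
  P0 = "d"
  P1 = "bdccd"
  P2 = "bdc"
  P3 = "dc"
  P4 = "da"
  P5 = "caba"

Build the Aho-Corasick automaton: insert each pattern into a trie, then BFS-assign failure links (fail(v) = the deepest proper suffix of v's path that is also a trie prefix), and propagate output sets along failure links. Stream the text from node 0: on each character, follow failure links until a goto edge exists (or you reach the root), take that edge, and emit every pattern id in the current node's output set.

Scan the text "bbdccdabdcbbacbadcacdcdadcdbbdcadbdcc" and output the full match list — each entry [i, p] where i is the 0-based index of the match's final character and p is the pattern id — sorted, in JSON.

Construct AC machine:
Trie (insert patterns):
  n0 'ε': b→2 c→9 d→1
  n1 'd': a→8 c→7  ←P0
  n2 'b': d→3
  n3 'bd': c→4
  n4 'bdc': c→5  ←P2
  n5 'bdcc': d→6
  n6 'bdccd': ·  ←P1
  n7 'dc': ·  ←P3
  n8 'da': ·  ←P4
  n9 'c': a→10
  n10 'ca': b→11
  n11 'cab': a→12
  n12 'caba': ·  ←P5

Failure links (BFS by depth):
  n1('d'): parent n0 fail=0; on 'd' 0 → fail=0;  out {0}∪∅={0}
  n2('b'): parent n0 fail=0; on 'b' 0 → fail=0;  out ∅∪∅=∅
  n9('c'): parent n0 fail=0; on 'c' 0 → fail=0;  out ∅∪∅=∅
  n3('bd'): parent n2 fail=0; on 'd' 0 → fail=1;  out ∅∪{0}={0}
  n7('dc'): parent n1 fail=0; on 'c' 0 → fail=9;  out {3}∪∅={3}
  n8('da'): parent n1 fail=0; on 'a' 0 → fail=0;  out {4}∪∅={4}
  n10('ca'): parent n9 fail=0; on 'a' 0 → fail=0;  out ∅∪∅=∅
  n4('bdc'): parent n3 fail=1; on 'c' 1 → fail=7;  out {2}∪{3}={2,3}
  n11('cab'): parent n10 fail=0; on 'b' 0 → fail=2;  out ∅∪∅=∅
  n5('bdcc'): parent n4 fail=7; on 'c' 7→9→0 → fail=9;  out ∅∪∅=∅
  n12('caba'): parent n11 fail=2; on 'a' 2→0 → fail=0;  out {5}∪∅={5}
  n6('bdccd'): parent n5 fail=9; on 'd' 9→0 → fail=1;  out {1}∪{0}={0,1}

Text stream:
i=0 'b': node 0→2
i=1 'b': node 2→2 ·f
i=2 'd': node 2→3  emit P0@[2:2]
i=3 'c': node 3→4  emit P2@[1:3],P3@[2:3]
i=4 'c': node 4→5
i=5 'd': node 5→6  emit P0@[5:5],P1@[1:5]
i=6 'a': node 6→8 ·f  emit P4@[5:6]
i=7 'b': node 8→2 ·f
i=8 'd': node 2→3  emit P0@[8:8]
i=9 'c': node 3→4  emit P2@[7:9],P3@[8:9]
i=10 'b': node 4→2 ·f
i=11 'b': node 2→2 ·f
i=12 'a': node 2→0 ·f
i=13 'c': node 0→9
i=14 'b': node 9→2 ·f
i=15 'a': node 2→0 ·f
i=16 'd': node 0→1  emit P0@[16:16]
i=17 'c': node 1→7  emit P3@[16:17]
i=18 'a': node 7→10 ·f
i=19 'c': node 10→9 ·f
i=20 'd': node 9→1 ·f  emit P0@[20:20]
i=21 'c': node 1→7  emit P3@[20:21]
i=22 'd': node 7→1 ·f  emit P0@[22:22]
i=23 'a': node 1→8  emit P4@[22:23]
i=24 'd': node 8→1 ·f  emit P0@[24:24]
i=25 'c': node 1→7  emit P3@[24:25]
i=26 'd': node 7→1 ·f  emit P0@[26:26]
i=27 'b': node 1→2 ·f
i=28 'b': node 2→2 ·f
i=29 'd': node 2→3  emit P0@[29:29]
i=30 'c': node 3→4  emit P2@[28:30],P3@[29:30]
i=31 'a': node 4→10 ·f
i=32 'd': node 10→1 ·f  emit P0@[32:32]
i=33 'b': node 1→2 ·f
i=34 'd': node 2→3  emit P0@[34:34]
i=35 'c': node 3→4  emit P2@[33:35],P3@[34:35]
i=36 'c': node 4→5

Result: [[2,0],[3,2],[3,3],[5,0],[5,1],[6,4],[8,0],[9,2],[9,3],[16,0],[17,3],[20,0],[21,3],[22,0],[23,4],[24,0],[25,3],[26,0],[29,0],[30,2],[30,3],[32,0],[34,0],[35,2],[35,3]]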